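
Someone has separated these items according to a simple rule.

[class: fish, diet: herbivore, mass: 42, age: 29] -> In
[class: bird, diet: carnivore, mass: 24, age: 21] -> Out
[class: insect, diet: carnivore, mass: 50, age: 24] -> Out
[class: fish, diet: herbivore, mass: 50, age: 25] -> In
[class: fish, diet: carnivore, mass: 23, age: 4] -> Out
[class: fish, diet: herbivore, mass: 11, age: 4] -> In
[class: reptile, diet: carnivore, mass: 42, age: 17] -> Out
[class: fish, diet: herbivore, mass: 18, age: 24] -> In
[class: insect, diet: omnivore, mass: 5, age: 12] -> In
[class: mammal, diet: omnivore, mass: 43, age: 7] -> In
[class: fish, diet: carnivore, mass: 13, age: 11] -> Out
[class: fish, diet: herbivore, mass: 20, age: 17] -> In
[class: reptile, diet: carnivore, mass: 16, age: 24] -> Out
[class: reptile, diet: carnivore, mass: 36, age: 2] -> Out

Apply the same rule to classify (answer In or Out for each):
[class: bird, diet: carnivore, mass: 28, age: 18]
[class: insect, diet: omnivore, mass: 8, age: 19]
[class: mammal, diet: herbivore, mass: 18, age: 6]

A rule that fits every label: diet is not carnivore — true of each 'In' example, false of each 'Out' one.
[class: bird, diet: carnivore, mass: 28, age: 18] → diet is carnivore → Out.
[class: insect, diet: omnivore, mass: 8, age: 19] → diet is omnivore → In.
[class: mammal, diet: herbivore, mass: 18, age: 6] → diet is herbivore → In.

Out, In, In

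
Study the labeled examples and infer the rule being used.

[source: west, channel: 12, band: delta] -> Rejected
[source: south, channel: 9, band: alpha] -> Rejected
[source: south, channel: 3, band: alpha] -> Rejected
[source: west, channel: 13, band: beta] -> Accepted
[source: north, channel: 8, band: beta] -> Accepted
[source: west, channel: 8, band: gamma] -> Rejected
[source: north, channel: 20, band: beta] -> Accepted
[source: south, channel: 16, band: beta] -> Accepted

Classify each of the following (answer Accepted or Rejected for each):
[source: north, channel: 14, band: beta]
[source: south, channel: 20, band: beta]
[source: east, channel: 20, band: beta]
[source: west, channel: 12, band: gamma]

Accepted, Accepted, Accepted, Rejected

The classifier is using: band is beta.
[source: north, channel: 14, band: beta]: band is beta, checks out → Accepted. [source: south, channel: 20, band: beta]: band is beta, checks out → Accepted. [source: east, channel: 20, band: beta]: band is beta, checks out → Accepted. [source: west, channel: 12, band: gamma]: band is gamma, doesn't match → Rejected.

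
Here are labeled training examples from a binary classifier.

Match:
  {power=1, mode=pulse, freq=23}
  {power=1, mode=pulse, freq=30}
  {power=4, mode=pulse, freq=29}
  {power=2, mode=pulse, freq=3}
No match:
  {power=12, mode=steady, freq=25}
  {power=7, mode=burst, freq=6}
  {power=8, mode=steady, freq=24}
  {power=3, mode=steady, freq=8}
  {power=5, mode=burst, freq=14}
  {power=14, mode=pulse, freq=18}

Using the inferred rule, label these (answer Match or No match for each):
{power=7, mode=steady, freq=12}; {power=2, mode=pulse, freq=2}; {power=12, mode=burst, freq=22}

Every 'Match' example satisfies: mode is pulse AND power ≤ 4. None of the 'No match' examples do.
No match: {power=7, mode=steady, freq=12}, since mode is steady, power = 7. Match: {power=2, mode=pulse, freq=2}, since mode is pulse, power = 2. No match: {power=12, mode=burst, freq=22}, since mode is burst, power = 12.

No match, Match, No match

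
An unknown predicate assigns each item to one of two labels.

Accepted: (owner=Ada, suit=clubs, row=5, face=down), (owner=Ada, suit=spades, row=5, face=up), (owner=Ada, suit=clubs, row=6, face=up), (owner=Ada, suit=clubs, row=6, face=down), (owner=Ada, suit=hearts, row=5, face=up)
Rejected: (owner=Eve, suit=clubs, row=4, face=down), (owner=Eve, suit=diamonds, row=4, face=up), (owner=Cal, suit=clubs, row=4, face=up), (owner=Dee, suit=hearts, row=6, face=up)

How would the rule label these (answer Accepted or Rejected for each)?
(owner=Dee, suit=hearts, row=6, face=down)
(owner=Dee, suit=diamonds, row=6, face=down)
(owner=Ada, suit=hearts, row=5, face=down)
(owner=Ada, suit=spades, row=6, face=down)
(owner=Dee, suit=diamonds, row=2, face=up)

All 'Accepted' examples share one property — owner is Ada — and every 'Rejected' example lacks it.
Rejected: (owner=Dee, suit=hearts, row=6, face=down), since owner is Dee.
Rejected: (owner=Dee, suit=diamonds, row=6, face=down), since owner is Dee.
Accepted: (owner=Ada, suit=hearts, row=5, face=down), since owner is Ada.
Accepted: (owner=Ada, suit=spades, row=6, face=down), since owner is Ada.
Rejected: (owner=Dee, suit=diamonds, row=2, face=up), since owner is Dee.

Rejected, Rejected, Accepted, Accepted, Rejected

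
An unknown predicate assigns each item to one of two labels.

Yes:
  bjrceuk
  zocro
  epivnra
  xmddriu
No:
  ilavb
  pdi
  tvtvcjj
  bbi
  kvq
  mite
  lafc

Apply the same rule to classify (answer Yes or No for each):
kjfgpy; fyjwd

No, No

A rule that fits every label: contains 'r' — true of each 'Yes' example, false of each 'No' one.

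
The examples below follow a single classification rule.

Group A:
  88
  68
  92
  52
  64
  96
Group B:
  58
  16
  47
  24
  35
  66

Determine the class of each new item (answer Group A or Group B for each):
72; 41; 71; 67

Group A, Group B, Group B, Group B

The distinguishing property — multiple of 4 AND at least 35 — holds for all the 'Group A' cases and none of the 'Group B' cases.
72: 72 = 4·18, 72 ≥ 35, fits → Group A. 41: 41 = 4·10 + 1, 41 ≥ 35, lacks this property → Group B. 71: 71 = 4·17 + 3, 71 ≥ 35, lacks this property → Group B. 67: 67 = 4·16 + 3, 67 ≥ 35, lacks this property → Group B.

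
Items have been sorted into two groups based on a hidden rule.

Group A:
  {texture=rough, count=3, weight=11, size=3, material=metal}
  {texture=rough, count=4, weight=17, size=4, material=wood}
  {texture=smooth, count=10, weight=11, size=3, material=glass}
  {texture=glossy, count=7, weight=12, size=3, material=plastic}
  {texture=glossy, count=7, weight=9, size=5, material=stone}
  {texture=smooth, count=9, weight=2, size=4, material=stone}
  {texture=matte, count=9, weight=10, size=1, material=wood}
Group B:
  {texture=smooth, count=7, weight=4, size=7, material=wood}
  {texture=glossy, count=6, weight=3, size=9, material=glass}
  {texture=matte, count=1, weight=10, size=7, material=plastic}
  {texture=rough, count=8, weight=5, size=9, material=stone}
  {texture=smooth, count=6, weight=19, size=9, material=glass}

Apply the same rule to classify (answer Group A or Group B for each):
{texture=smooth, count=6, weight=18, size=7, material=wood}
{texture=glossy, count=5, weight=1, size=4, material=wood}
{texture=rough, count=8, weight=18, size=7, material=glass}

Group B, Group A, Group B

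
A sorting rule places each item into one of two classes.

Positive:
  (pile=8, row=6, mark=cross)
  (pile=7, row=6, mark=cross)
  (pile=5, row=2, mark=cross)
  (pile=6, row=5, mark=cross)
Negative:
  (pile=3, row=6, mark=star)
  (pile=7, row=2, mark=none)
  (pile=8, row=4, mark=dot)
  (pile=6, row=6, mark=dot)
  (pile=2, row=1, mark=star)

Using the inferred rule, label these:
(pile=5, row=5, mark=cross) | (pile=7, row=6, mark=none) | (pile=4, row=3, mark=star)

The pattern is that an item is 'Positive' exactly when: mark is cross.

Positive, Negative, Negative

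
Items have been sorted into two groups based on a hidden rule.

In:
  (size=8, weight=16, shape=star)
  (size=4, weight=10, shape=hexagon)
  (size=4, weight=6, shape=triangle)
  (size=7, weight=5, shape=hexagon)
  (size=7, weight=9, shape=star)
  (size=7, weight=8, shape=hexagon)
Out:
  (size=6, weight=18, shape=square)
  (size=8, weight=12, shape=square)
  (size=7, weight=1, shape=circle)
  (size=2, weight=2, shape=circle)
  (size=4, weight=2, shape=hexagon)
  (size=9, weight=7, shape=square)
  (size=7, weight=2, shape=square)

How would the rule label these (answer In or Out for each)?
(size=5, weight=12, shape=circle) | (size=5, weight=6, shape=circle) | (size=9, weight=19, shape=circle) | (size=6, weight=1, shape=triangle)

In, In, In, Out

One predicate separates the groups cleanly: shape is not square AND weight ≥ 5.
(size=5, weight=12, shape=circle) → shape is circle, weight = 12 → In.
(size=5, weight=6, shape=circle) → shape is circle, weight = 6 → In.
(size=9, weight=19, shape=circle) → shape is circle, weight = 19 → In.
(size=6, weight=1, shape=triangle) → shape is triangle, weight = 1 → Out.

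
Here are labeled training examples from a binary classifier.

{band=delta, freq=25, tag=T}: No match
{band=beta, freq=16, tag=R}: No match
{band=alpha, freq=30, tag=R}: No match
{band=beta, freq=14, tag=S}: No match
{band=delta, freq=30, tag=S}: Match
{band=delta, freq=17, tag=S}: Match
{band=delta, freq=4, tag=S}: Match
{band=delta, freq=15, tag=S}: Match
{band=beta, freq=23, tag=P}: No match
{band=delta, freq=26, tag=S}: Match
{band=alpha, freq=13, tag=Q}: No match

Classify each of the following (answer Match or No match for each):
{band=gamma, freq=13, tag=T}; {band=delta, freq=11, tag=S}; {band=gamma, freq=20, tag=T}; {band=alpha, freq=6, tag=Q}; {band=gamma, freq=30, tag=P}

The distinguishing property — band is delta AND tag is S — holds for all the 'Match' cases and none of the 'No match' cases.
{band=gamma, freq=13, tag=T}: band is gamma, tag is T — doesn't qualify, so No match.
{band=delta, freq=11, tag=S}: band is delta, tag is S — qualifies, so Match.
{band=gamma, freq=20, tag=T}: band is gamma, tag is T — doesn't qualify, so No match.
{band=alpha, freq=6, tag=Q}: band is alpha, tag is Q — doesn't qualify, so No match.
{band=gamma, freq=30, tag=P}: band is gamma, tag is P — doesn't qualify, so No match.

No match, Match, No match, No match, No match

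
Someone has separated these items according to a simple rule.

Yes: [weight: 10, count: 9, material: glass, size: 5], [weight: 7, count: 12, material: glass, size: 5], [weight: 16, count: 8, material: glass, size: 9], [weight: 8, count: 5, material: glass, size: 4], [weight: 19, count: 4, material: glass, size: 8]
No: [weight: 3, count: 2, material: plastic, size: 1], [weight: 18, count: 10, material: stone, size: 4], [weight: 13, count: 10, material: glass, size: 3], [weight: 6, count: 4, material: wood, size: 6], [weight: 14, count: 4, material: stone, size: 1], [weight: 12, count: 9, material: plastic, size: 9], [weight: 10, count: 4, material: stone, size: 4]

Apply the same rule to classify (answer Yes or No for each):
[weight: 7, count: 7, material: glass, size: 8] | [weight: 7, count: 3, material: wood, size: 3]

Yes, No

The rule appears to be: material is glass AND size ≥ 4.
[weight: 7, count: 7, material: glass, size: 8]: material is glass, size = 8 — has this property, so Yes.
[weight: 7, count: 3, material: wood, size: 3]: material is wood, size = 3 — does not pass, so No.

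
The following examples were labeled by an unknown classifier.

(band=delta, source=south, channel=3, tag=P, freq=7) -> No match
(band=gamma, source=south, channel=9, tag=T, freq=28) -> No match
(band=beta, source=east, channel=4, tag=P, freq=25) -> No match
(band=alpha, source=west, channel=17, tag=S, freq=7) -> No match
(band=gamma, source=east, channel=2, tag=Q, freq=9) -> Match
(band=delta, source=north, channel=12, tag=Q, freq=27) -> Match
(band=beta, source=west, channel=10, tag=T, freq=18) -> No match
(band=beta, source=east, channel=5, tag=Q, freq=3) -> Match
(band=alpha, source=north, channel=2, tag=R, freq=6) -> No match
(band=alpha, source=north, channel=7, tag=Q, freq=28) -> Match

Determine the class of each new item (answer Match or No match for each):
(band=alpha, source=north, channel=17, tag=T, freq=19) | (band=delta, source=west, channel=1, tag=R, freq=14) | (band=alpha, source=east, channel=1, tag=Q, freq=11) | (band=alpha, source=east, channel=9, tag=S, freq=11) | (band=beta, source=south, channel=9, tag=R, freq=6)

A rule that fits every label: tag is Q — true of each 'Match' example, false of each 'No match' one.
(band=alpha, source=north, channel=17, tag=T, freq=19) → tag is T → No match.
(band=delta, source=west, channel=1, tag=R, freq=14) → tag is R → No match.
(band=alpha, source=east, channel=1, tag=Q, freq=11) → tag is Q → Match.
(band=alpha, source=east, channel=9, tag=S, freq=11) → tag is S → No match.
(band=beta, source=south, channel=9, tag=R, freq=6) → tag is R → No match.

No match, No match, Match, No match, No match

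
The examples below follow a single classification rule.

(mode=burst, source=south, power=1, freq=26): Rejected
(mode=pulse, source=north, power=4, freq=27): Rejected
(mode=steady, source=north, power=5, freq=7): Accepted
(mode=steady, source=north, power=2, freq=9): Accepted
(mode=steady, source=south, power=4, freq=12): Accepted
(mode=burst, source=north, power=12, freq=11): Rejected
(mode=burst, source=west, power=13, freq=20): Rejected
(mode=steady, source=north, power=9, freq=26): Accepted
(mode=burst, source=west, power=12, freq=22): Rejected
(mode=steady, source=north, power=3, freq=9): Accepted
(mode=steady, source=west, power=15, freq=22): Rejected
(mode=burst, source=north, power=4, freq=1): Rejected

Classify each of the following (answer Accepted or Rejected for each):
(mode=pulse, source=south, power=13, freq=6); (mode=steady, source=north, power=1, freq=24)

The common property of the 'Accepted' items is: mode is steady AND power ≤ 9. No 'Rejected' item has it.
(mode=pulse, source=south, power=13, freq=6): mode is pulse, power = 13, fails the rule → Rejected. (mode=steady, source=north, power=1, freq=24): mode is steady, power = 1, meets the rule → Accepted.

Rejected, Accepted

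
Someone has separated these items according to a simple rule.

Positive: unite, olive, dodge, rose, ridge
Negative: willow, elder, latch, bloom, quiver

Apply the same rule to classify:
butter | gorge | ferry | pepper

The distinguishing property — ends with 'e' — holds for all the 'Positive' cases and none of the 'Negative' cases.
Negative: butter, since ends with 'r'. Positive: gorge, since ends with 'e'. Negative: ferry, since ends with 'y'. Negative: pepper, since ends with 'r'.

Negative, Positive, Negative, Negative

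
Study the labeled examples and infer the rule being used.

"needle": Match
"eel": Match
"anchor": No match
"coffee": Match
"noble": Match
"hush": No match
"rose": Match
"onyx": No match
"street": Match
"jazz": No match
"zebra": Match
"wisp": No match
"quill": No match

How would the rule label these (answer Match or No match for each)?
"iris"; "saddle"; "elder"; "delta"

No match, Match, Match, Match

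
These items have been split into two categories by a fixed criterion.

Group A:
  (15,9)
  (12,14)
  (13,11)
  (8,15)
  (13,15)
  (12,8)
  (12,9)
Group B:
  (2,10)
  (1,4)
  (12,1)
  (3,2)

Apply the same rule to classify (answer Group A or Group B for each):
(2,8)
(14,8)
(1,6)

Group B, Group A, Group B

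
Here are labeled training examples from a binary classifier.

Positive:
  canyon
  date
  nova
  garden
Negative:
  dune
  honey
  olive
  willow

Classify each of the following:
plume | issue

Comparing the two groups points to one rule — contains 'a'.
Negative: plume, since no 'a'.
Negative: issue, since no 'a'.

Negative, Negative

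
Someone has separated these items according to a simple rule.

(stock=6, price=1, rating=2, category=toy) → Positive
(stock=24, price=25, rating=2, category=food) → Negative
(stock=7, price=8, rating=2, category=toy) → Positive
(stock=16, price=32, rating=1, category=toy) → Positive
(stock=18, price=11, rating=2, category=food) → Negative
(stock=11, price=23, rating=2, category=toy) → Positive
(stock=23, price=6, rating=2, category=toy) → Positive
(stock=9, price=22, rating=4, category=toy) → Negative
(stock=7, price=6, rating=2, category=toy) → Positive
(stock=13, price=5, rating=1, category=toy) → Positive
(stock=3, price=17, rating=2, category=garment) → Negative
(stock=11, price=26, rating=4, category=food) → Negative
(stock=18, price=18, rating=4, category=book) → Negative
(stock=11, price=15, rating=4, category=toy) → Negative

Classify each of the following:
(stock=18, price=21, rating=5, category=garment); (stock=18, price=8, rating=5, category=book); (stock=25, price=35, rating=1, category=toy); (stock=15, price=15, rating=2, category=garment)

The classifier is using: category is toy AND rating ≤ 2.
(stock=18, price=21, rating=5, category=garment): Negative (category is garment, rating = 5).
(stock=18, price=8, rating=5, category=book): Negative (category is book, rating = 5).
(stock=25, price=35, rating=1, category=toy): Positive (category is toy, rating = 1).
(stock=15, price=15, rating=2, category=garment): Negative (category is garment, rating = 2).

Negative, Negative, Positive, Negative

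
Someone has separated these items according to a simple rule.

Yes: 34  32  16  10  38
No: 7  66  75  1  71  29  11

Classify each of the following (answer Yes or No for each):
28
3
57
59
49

Yes, No, No, No, No

One predicate separates the groups cleanly: even AND at most 38.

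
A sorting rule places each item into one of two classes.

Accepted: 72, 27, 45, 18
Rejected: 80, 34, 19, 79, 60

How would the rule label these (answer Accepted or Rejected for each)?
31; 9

Rejected, Accepted

All 'Accepted' examples share one property — multiple of 9 — and every 'Rejected' example lacks it.
Rejected: 31, since 31 = 9·3 + 4. Accepted: 9, since 9 = 9·1.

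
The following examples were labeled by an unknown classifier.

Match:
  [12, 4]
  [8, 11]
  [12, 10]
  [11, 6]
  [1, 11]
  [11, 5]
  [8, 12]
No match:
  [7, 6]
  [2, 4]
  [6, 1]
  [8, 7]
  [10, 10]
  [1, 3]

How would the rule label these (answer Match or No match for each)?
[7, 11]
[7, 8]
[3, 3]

The simplest hypothesis consistent with all the labels is: max ≥ 11.
[7, 11]: max 11 — matches, so Match. [7, 8]: max 8 — does not satisfy this, so No match. [3, 3]: max 3 — does not satisfy this, so No match.

Match, No match, No match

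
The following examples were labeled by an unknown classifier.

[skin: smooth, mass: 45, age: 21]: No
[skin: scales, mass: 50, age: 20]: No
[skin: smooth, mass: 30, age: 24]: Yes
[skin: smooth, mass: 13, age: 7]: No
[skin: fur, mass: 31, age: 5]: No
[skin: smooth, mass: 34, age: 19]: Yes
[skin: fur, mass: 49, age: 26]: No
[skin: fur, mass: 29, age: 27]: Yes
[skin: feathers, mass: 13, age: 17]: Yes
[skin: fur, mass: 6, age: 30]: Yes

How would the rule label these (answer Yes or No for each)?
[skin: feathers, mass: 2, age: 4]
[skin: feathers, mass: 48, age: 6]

The simplest hypothesis consistent with all the labels is: mass ≤ 34 AND age ≥ 17.
[skin: feathers, mass: 2, age: 4] — mass = 2, age = 4, hence No.
[skin: feathers, mass: 48, age: 6] — mass = 48, age = 6, hence No.

No, No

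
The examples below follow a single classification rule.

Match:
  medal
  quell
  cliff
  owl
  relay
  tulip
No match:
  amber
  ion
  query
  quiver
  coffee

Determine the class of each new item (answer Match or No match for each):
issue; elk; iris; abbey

Every 'Match' example satisfies: contains 'l'. None of the 'No match' examples do.
issue → no 'l' → No match. elk → has 'l' → Match. iris → no 'l' → No match. abbey → no 'l' → No match.

No match, Match, No match, No match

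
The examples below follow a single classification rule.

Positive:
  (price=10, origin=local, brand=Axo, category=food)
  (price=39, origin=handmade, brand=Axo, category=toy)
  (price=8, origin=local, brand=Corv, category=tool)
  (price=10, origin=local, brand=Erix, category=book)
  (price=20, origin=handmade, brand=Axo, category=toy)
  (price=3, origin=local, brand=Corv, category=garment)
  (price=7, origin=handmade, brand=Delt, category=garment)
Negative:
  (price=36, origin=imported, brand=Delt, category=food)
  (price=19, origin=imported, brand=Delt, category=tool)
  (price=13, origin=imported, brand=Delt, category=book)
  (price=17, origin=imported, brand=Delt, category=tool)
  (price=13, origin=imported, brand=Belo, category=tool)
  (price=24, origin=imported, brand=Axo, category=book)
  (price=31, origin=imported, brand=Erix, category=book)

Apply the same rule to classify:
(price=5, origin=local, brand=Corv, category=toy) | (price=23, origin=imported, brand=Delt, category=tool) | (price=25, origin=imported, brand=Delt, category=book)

The classifier is using: origin is not imported.
(price=5, origin=local, brand=Corv, category=toy) — origin is local, hence Positive.
(price=23, origin=imported, brand=Delt, category=tool) — origin is imported, hence Negative.
(price=25, origin=imported, brand=Delt, category=book) — origin is imported, hence Negative.

Positive, Negative, Negative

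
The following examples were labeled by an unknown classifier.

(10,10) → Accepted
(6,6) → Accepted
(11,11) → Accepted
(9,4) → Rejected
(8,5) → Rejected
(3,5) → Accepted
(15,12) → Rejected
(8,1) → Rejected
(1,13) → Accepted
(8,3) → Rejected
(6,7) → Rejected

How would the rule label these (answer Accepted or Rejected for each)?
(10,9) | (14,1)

Rejected, Rejected

Rule: sum is even. This holds for each 'Accepted' example and fails for each 'Rejected' one.
(10,9): Rejected (10+9 = 19). (14,1): Rejected (14+1 = 15).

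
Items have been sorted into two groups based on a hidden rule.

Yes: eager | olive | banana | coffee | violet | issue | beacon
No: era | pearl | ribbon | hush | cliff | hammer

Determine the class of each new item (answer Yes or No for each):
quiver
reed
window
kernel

Yes, No, No, No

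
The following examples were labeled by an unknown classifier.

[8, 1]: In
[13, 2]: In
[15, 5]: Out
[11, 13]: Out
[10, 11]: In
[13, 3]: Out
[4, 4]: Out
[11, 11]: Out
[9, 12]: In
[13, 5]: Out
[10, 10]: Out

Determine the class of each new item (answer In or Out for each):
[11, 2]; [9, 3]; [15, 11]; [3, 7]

Looking at the examples, the only property every 'In' case has and every 'Out' case lacks is: sum is odd.

In, Out, Out, Out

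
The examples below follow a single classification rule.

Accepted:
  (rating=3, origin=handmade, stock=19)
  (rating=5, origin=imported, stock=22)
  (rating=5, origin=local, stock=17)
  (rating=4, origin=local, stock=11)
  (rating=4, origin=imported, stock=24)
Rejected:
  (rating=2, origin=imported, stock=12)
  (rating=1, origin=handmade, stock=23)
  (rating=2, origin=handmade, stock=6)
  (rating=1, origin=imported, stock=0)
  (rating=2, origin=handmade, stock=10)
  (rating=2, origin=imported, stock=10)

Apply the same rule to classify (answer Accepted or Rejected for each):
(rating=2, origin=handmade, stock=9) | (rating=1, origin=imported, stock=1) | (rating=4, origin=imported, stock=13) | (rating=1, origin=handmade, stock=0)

Rejected, Rejected, Accepted, Rejected

Every 'Accepted' example satisfies: rating ≥ 3. None of the 'Rejected' examples do.
Rejected: (rating=2, origin=handmade, stock=9), since rating = 2. Rejected: (rating=1, origin=imported, stock=1), since rating = 1. Accepted: (rating=4, origin=imported, stock=13), since rating = 4. Rejected: (rating=1, origin=handmade, stock=0), since rating = 1.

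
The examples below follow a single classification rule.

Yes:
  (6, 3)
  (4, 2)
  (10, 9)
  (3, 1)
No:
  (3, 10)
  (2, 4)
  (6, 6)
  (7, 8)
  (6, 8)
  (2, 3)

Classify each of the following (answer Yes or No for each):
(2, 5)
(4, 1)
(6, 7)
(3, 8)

The pattern is that an item is 'Yes' exactly when: first > second.
(2, 5): 2 < 5 — doesn't match, so No.
(4, 1): 4 > 1 — has this property, so Yes.
(6, 7): 6 < 7 — doesn't match, so No.
(3, 8): 3 < 8 — doesn't match, so No.

No, Yes, No, No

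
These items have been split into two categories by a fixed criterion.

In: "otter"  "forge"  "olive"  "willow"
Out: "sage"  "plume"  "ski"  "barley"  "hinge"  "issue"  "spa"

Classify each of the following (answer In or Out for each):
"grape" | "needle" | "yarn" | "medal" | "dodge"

Out, Out, Out, Out, In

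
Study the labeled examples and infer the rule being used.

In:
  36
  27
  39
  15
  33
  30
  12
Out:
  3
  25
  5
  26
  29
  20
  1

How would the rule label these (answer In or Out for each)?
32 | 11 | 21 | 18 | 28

Out, Out, In, In, Out

Rule: multiple of 3 AND at least 5. This holds for each 'In' example and fails for each 'Out' one.
Out: 32, since 32 = 3·10 + 2, 32 ≥ 5.
Out: 11, since 11 = 3·3 + 2, 11 ≥ 5.
In: 21, since 21 = 3·7, 21 ≥ 5.
In: 18, since 18 = 3·6, 18 ≥ 5.
Out: 28, since 28 = 3·9 + 1, 28 ≥ 5.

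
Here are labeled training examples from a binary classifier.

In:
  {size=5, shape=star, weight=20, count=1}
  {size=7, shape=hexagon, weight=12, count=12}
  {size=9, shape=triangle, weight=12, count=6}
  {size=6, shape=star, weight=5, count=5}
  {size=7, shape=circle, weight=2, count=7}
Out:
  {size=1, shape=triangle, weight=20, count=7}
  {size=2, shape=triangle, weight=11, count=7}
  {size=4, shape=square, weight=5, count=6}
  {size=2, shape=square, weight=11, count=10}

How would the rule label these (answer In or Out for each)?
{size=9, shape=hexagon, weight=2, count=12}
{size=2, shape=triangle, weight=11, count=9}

A rule that fits every label: size ≥ 5 — true of each 'In' example, false of each 'Out' one.
{size=9, shape=hexagon, weight=2, count=12}: In (size = 9). {size=2, shape=triangle, weight=11, count=9}: Out (size = 2).

In, Out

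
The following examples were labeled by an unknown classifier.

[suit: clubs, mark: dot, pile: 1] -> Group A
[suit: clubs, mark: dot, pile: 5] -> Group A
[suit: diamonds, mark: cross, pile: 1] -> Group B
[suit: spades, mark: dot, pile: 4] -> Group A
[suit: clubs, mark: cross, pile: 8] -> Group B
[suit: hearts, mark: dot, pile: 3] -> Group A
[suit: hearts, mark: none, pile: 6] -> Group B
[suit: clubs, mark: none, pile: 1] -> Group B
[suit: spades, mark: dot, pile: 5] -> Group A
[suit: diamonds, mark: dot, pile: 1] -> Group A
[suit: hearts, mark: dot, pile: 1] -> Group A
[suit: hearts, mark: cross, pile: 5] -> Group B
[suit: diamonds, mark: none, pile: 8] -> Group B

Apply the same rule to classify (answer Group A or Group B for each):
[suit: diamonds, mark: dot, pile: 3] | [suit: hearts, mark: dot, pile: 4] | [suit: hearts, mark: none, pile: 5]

Group A, Group A, Group B

The distinguishing property — mark is dot — holds for all the 'Group A' cases and none of the 'Group B' cases.
[suit: diamonds, mark: dot, pile: 3]: Group A (mark is dot). [suit: hearts, mark: dot, pile: 4]: Group A (mark is dot). [suit: hearts, mark: none, pile: 5]: Group B (mark is none).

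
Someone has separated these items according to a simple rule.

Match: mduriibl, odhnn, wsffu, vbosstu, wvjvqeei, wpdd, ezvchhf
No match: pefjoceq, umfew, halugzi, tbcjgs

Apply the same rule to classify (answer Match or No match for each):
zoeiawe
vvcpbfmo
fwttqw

The pattern is that an item is 'Match' exactly when: has a double letter.
zoeiawe: no doubled letter, does not pass → No match. vvcpbfmo: 'vv' doubled, has this property → Match. fwttqw: 'tt' doubled, has this property → Match.

No match, Match, Match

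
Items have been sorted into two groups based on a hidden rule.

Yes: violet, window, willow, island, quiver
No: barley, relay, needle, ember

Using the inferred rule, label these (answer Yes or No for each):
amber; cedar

The pattern is that an item is 'Yes' exactly when: contains 'i'.
amber: no 'i' — does not pass, so No. cedar: no 'i' — does not pass, so No.

No, No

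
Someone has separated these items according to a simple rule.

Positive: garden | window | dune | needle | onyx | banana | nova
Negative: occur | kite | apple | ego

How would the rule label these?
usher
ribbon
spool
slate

Negative, Positive, Negative, Negative

A rule that fits every label: contains 'n' — true of each 'Positive' example, false of each 'Negative' one.
usher: no 'n', does not satisfy this → Negative. ribbon: has 'n', has this property → Positive. spool: no 'n', does not satisfy this → Negative. slate: no 'n', does not satisfy this → Negative.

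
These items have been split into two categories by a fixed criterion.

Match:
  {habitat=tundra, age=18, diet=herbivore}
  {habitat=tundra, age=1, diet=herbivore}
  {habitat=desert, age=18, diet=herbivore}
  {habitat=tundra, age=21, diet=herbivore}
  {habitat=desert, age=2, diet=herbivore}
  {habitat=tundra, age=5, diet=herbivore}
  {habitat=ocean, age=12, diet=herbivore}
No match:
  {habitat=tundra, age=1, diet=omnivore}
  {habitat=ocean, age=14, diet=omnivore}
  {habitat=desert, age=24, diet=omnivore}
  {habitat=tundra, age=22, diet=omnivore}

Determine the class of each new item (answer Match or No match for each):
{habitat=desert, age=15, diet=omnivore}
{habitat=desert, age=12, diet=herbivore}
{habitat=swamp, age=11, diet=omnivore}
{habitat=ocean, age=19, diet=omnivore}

No match, Match, No match, No match

All 'Match' examples share one property — diet is herbivore — and every 'No match' example lacks it.
{habitat=desert, age=15, diet=omnivore} — diet is omnivore, hence No match. {habitat=desert, age=12, diet=herbivore} — diet is herbivore, hence Match. {habitat=swamp, age=11, diet=omnivore} — diet is omnivore, hence No match. {habitat=ocean, age=19, diet=omnivore} — diet is omnivore, hence No match.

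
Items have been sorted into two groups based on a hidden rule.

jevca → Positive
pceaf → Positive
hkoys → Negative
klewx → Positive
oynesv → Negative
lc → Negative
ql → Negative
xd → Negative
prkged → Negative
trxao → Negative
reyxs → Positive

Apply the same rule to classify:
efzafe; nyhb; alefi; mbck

Negative, Negative, Positive, Negative

The simplest hypothesis consistent with all the labels is: odd length AND contains 'e'.
efzafe → length 6, has 'e' → Negative.
nyhb → length 4, no 'e' → Negative.
alefi → length 5, has 'e' → Positive.
mbck → length 4, no 'e' → Negative.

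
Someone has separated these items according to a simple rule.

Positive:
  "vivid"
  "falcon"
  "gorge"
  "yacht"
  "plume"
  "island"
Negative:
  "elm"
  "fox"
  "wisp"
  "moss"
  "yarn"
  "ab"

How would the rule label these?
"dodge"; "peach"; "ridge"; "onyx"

Positive, Positive, Positive, Negative

The distinguishing property — length ≥ 5 — holds for all the 'Positive' cases and none of the 'Negative' cases.
Positive: "dodge", since length 5.
Positive: "peach", since length 5.
Positive: "ridge", since length 5.
Negative: "onyx", since length 4.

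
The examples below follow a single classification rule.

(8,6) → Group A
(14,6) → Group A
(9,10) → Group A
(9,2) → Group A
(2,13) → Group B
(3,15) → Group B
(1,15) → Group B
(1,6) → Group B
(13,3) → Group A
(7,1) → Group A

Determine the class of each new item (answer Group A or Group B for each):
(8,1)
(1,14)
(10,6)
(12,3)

The simplest hypothesis consistent with all the labels is: first ≥ 6.
(8,1): Group A (first 8). (1,14): Group B (first 1). (10,6): Group A (first 10). (12,3): Group A (first 12).

Group A, Group B, Group A, Group A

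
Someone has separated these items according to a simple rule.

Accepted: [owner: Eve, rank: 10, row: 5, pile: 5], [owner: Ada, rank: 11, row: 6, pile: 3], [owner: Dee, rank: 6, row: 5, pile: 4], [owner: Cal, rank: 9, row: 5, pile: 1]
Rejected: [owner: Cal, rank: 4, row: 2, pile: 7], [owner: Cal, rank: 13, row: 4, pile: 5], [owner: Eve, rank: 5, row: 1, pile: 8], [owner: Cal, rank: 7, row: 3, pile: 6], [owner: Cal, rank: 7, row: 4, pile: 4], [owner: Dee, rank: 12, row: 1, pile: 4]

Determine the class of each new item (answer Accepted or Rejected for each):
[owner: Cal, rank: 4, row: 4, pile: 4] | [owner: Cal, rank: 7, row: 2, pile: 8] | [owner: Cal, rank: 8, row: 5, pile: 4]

Rejected, Rejected, Accepted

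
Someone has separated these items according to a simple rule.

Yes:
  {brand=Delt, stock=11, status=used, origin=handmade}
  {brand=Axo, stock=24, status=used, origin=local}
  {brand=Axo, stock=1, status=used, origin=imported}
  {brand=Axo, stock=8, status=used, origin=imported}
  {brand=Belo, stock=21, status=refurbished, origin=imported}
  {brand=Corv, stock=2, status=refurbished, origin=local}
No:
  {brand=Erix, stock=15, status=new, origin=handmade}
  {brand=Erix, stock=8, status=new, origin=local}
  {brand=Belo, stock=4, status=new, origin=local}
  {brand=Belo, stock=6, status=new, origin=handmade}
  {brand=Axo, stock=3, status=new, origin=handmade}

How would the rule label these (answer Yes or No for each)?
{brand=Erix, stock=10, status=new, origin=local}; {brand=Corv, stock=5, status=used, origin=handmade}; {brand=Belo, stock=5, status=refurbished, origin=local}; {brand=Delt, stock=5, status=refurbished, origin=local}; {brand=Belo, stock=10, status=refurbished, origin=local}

No, Yes, Yes, Yes, Yes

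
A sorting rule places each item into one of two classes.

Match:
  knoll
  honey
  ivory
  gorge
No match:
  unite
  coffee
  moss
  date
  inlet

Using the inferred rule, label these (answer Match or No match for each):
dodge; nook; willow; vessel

Match, No match, No match, No match

A rule that fits every label: odd length AND contains 'o' — true of each 'Match' example, false of each 'No match' one.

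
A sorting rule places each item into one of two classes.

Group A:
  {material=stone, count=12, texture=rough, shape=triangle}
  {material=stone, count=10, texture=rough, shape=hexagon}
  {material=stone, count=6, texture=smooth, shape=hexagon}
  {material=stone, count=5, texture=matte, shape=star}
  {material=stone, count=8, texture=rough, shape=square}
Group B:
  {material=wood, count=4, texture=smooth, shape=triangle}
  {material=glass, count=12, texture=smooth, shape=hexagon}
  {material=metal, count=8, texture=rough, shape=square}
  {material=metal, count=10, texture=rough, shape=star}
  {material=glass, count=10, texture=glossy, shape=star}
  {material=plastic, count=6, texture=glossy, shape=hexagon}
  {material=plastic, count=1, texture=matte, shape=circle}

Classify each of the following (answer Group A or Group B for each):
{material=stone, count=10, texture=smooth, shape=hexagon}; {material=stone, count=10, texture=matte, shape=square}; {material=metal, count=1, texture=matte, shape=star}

The simplest hypothesis consistent with all the labels is: material is stone.

Group A, Group A, Group B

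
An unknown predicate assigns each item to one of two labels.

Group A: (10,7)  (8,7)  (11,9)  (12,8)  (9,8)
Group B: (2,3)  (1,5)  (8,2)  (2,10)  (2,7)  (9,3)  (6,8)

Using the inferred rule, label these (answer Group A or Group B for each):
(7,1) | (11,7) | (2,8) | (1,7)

Group B, Group A, Group B, Group B

All 'Group A' examples share one property — sum ≥ 15 — and every 'Group B' example lacks it.
(7,1): 7+1 = 8, doesn't match → Group B. (11,7): 11+7 = 18, qualifies → Group A. (2,8): 2+8 = 10, doesn't match → Group B. (1,7): 1+7 = 8, doesn't match → Group B.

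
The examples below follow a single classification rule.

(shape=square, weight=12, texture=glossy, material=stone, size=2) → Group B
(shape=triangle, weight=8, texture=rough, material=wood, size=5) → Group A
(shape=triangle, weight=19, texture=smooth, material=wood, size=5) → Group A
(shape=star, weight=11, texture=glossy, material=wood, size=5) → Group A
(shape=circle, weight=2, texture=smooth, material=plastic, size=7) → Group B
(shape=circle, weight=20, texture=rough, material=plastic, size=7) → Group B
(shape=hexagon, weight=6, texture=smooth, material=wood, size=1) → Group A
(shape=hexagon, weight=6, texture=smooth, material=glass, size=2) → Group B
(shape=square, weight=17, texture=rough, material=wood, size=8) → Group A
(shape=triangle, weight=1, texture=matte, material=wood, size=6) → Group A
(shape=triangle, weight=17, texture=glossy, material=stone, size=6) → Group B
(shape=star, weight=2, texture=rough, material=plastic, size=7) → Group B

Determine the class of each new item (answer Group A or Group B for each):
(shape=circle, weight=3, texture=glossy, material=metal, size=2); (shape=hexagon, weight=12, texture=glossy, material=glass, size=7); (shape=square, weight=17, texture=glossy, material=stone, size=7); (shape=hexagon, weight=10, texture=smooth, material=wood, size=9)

The classifier is using: material is wood.

Group B, Group B, Group B, Group A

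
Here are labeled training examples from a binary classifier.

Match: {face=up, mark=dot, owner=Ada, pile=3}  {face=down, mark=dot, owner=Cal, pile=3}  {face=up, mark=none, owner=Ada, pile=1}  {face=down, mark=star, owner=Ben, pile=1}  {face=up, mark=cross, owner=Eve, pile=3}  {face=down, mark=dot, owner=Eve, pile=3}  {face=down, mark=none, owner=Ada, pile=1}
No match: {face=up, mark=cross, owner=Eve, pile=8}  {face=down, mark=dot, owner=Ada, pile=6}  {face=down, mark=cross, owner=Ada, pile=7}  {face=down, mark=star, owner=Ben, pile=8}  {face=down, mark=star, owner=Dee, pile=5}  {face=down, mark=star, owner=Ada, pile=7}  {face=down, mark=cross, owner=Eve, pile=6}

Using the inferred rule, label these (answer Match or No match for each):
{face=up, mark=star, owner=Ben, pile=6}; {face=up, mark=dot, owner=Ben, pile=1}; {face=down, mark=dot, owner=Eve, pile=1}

No match, Match, Match

A rule that fits every label: pile ≤ 3 — true of each 'Match' example, false of each 'No match' one.
{face=up, mark=star, owner=Ben, pile=6}: pile = 6 — doesn't match, so No match. {face=up, mark=dot, owner=Ben, pile=1}: pile = 1 — fits, so Match. {face=down, mark=dot, owner=Eve, pile=1}: pile = 1 — fits, so Match.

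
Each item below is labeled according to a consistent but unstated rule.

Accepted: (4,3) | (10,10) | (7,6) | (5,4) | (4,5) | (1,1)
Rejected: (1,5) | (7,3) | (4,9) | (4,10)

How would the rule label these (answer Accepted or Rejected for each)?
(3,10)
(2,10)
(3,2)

Rejected, Rejected, Accepted

The pattern is that an item is 'Accepted' exactly when: |first − second| ≤ 1.
(3,10): |3−10| = 7 — fails this test, so Rejected. (2,10): |2−10| = 8 — fails this test, so Rejected. (3,2): |3−2| = 1 — matches, so Accepted.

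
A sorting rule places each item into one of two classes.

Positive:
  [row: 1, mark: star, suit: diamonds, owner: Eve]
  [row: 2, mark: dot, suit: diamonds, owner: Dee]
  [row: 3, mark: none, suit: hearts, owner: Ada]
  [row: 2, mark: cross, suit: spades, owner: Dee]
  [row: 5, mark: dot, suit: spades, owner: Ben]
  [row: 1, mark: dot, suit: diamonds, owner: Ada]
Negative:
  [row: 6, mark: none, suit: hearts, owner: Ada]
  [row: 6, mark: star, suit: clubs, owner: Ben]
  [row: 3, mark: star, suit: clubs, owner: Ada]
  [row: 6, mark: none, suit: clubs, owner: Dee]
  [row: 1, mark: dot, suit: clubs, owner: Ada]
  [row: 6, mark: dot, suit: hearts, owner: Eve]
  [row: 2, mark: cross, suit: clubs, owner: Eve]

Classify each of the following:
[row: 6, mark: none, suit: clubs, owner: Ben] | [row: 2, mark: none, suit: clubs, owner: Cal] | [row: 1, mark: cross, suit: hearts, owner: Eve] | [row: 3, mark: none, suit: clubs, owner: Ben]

One predicate separates the groups cleanly: suit is not clubs AND row ≤ 5.
Negative: [row: 6, mark: none, suit: clubs, owner: Ben], since suit is clubs, row = 6.
Negative: [row: 2, mark: none, suit: clubs, owner: Cal], since suit is clubs, row = 2.
Positive: [row: 1, mark: cross, suit: hearts, owner: Eve], since suit is hearts, row = 1.
Negative: [row: 3, mark: none, suit: clubs, owner: Ben], since suit is clubs, row = 3.

Negative, Negative, Positive, Negative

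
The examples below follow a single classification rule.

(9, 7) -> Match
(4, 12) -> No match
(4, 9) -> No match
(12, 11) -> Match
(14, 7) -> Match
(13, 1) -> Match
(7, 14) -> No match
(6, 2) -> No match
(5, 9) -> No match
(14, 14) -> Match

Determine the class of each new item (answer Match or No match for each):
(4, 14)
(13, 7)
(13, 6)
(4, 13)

No match, Match, Match, No match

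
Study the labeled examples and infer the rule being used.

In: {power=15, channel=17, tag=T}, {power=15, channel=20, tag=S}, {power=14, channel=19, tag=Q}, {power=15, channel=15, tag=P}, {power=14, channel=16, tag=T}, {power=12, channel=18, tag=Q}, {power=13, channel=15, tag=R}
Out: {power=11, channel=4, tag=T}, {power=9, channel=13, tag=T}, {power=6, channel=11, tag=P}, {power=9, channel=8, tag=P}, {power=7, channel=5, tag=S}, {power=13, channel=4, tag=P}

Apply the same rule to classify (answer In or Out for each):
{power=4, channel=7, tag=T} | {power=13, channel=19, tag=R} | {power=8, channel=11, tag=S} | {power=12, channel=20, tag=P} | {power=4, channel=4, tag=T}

The classifier is using: channel ≥ 15.
{power=4, channel=7, tag=T} — channel = 7, hence Out.
{power=13, channel=19, tag=R} — channel = 19, hence In.
{power=8, channel=11, tag=S} — channel = 11, hence Out.
{power=12, channel=20, tag=P} — channel = 20, hence In.
{power=4, channel=4, tag=T} — channel = 4, hence Out.

Out, In, Out, In, Out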